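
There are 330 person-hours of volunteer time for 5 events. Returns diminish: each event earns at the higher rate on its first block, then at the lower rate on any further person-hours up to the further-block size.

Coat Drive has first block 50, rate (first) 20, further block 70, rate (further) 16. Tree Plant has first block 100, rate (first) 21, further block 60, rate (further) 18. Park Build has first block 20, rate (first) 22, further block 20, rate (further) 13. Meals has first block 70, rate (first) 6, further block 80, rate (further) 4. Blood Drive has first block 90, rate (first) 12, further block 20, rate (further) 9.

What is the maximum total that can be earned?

6120

Rank every tier by rate: Park Build/T1 22 > Tree Plant/T1 21 > Coat Drive/T1 20 > Tree Plant/T2 18 > Coat Drive/T2 16 > Park Build/T2 13 > Blood Drive/T1 12 > Blood Drive/T2 9 > Meals/T1 6 > Meals/T2 4.
Fill Park Build T1 block (20 at 22) — 310 left.
Fill Tree Plant T1 block (100 at 21) — 210 left.
Coat Drive T1 at 20: fill all 50 — 160 left.
Tree Plant T2 at 18: fill all 60 — 100 left.
Coat Drive/T2 (16): +70 — 30 left.
Park Build/T2 (13): +20 — 10 left.
Blood Drive/T1: +10 of 90 at 12; pool empty.
Total = 22×20 + 21×100 + 20×50 + 18×60 + 16×70 + 13×20 + 12×10 = 6120.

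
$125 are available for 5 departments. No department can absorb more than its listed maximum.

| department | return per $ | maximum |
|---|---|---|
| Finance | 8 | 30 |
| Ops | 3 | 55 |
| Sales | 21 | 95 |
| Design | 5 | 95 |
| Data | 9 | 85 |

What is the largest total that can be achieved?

2265

Order the departments by return per $: Sales 21 > Data 9 > Finance 8 > Design 5 > Ops 3.
Sales: +95 to 95 (cap) — 30 left.
Data has room for 85 but only 30 remain, so it gets 30.
Total = 21×95 + 9×30 = 2265.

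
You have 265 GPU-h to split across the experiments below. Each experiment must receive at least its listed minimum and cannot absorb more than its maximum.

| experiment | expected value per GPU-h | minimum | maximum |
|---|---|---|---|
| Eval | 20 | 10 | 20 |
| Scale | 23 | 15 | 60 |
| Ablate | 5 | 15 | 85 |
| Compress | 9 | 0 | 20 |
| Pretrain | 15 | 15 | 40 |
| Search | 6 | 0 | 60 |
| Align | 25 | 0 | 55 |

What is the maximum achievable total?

Meeting every minimum uses 10+15+15+0+15+0+0 = 55 GPU-h, leaving 210.
Rank by expected value per GPU-h: Align 25 > Scale 23 > Eval 20 > Pretrain 15 > Compress 9 > Search 6 > Ablate 5.
Align takes 55 more to reach its cap of 55 ; 155 left.
Give Scale 45 more to hit its cap of 60 ; 110 left.
Eval: +10 to 20 (cap) ; 100 left.
Pretrain: +25 to 40 (cap) ; 75 left.
Compress: +20 to 20 (cap) ; 55 left.
Only 55 left; Search takes them to reach 55.
Total = 20×20 + 23×60 + 5×15 + 9×20 + 15×40 + 6×55 + 25×55 = 4340.

4340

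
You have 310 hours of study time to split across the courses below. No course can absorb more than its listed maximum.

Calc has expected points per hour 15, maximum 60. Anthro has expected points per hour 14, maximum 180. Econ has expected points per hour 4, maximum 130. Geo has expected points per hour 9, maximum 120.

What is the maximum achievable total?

Highest expected points per hour first: Calc 15 > Anthro 14 > Geo 9 > Econ 4.
Calc: +60 to 60 (cap) → 250 left.
Give Anthro 180 to hit its cap of 180 → 70 left.
Geo: +70 (room for 120) → 70. Pool exhausted.
Total = 15×60 + 14×180 + 9×70 = 4050.

4050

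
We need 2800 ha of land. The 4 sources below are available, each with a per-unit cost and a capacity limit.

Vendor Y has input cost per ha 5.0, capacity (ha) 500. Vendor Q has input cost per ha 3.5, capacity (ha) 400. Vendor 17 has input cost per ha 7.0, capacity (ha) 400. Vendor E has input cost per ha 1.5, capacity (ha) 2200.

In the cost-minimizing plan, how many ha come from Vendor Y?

200

Use sources in increasing cost order.
Take 2200 from Vendor E at 1.5 — need 600 more.
Vendor Q (3.5): use full 400 — 200 ha to go.
Take 200 from Vendor Y at 5.0 to finish.
Vendor 17: unused.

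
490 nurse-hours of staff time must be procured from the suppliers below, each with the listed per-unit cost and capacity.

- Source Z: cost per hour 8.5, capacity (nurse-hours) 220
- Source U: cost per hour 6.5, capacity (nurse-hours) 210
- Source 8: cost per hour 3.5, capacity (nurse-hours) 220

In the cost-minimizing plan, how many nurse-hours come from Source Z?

Use suppliers in increasing cost order.
Take 220 from Source 8 at 3.5 — need 270 more.
Take 210 from Source U at 6.5 — need 60 more.
Take 60 from Source Z at 8.5 to finish.

60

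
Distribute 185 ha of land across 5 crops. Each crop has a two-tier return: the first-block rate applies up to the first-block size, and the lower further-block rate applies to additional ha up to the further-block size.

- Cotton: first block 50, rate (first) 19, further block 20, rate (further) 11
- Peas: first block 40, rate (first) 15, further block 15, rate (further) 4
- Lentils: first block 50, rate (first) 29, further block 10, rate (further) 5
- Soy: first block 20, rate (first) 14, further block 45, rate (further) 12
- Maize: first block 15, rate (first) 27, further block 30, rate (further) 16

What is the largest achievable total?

3885

Rank every tier by rate: Lentils/tier1 29 > Maize/tier1 27 > Cotton/tier1 19 > Maize/tier2 16 > Peas/tier1 15 > Soy/tier1 14 > Soy/tier2 12 > Cotton/tier2 11 > Lentils/tier2 5 > Peas/tier2 4.
Lentils tier1 at 29: fill all 50 ; 135 left.
Fill Maize tier1 block (15 at 27) ; 120 left.
Fill Cotton tier1 block (50 at 19) ; 70 left.
Fill Maize tier2 block (30 at 16) ; 40 left.
Peas tier1 at 15: fill all 40 ; 0 left.
Total = 29×50 + 27×15 + 19×50 + 16×30 + 15×40 = 3885.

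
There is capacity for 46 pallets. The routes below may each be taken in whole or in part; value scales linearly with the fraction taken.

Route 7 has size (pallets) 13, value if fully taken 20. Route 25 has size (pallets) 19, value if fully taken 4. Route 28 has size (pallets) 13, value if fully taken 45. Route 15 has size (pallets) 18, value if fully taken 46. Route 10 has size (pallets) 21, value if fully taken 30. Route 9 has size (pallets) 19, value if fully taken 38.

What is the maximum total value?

Best value per unit of size first: Route 28 45/13≈3.46, Route 15 46/18≈2.56, Route 9 38/19≈2, Route 7 20/13≈1.54, Route 10 30/21≈1.43, Route 25 4/19≈0.211.
All 13 pallets of Route 28 fit (value 45) — 33 remain.
Take all of Route 15 (18 pallets, value 46) — 15 pallets left.
15 pallets left: a 15/19 share of Route 9 gives 38×15/19 = 30.
Total value = 121.

121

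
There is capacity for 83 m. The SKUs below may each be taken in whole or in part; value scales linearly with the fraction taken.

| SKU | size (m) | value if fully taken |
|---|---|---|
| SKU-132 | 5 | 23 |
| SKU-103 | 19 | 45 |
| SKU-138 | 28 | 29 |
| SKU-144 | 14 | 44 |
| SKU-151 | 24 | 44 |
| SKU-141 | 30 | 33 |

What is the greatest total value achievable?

Best value per unit of size first: SKU-132 23/5≈4.6, SKU-144 44/14≈3.14, SKU-103 45/19≈2.37, SKU-151 44/24≈1.83, SKU-141 33/30≈1.1, SKU-138 29/28≈1.04.
Take all of SKU-132 (5 m, value 23) → 78 m left.
All 14 m of SKU-144 fit (value 44) → 64 remain.
SKU-103: take in full, 19 m for value 45 → 45 left.
SKU-151: take in full, 24 m for value 44 → 21 left.
21 m left: a 21/30 share of SKU-141 gives 33×21/30 = 23.1.
Total value = 179.1.

179.1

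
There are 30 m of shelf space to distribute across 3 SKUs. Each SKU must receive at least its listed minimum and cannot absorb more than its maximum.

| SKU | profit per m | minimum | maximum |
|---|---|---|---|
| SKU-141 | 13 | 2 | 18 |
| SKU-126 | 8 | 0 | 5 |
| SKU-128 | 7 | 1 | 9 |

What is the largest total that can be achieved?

Meeting every minimum uses 2+0+1 = 3 m, leaving 27.
Highest profit per m first: SKU-141 13 > SKU-126 8 > SKU-128 7.
SKU-141: +16 to 18 (cap) ; 11 left.
Give SKU-126 5 more to hit its cap of 5 ; 6 left.
SKU-128: +6 (room for 8) → 7. Pool exhausted.
Total = 13×18 + 8×5 + 7×7 = 323.

323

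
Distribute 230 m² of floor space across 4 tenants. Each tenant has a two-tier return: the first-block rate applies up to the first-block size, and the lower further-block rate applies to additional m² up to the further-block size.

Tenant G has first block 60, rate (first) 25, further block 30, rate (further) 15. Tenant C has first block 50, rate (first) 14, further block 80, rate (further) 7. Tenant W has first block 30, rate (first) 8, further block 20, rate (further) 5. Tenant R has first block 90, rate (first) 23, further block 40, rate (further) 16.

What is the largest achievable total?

Order all 8 blocks by rate: Tenant G/T1 25 > Tenant R/T1 23 > Tenant R/T2 16 > Tenant G/T2 15 > Tenant C/T1 14 > Tenant W/T1 8 > Tenant C/T2 7 > Tenant W/T2 5.
Tenant G/T1 (25): +60 → 170 left.
Fill Tenant R T1 block (90 at 23) → 80 left.
Tenant R T2 at 16: fill all 40 → 40 left.
Fill Tenant G T2 block (30 at 15) → 10 left.
Tenant C T1 at 14: only 10 left, fill 10.
Total = 25×60 + 23×90 + 16×40 + 15×30 + 14×10 = 4800.

4800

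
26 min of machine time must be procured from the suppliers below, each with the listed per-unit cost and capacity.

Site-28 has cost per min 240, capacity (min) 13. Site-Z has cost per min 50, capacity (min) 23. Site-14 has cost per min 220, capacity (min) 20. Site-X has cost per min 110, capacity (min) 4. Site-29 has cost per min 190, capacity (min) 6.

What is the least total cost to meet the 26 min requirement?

Fill from the cheapest supplier first.
Take 23 from Site-Z at 50 ; need 3 more.
Site-X at 110: take 3 of its 4 ; requirement met.
Site-29, Site-14, Site-28: unused.
Cost = 23×50 + 3×110 = 1480.

1480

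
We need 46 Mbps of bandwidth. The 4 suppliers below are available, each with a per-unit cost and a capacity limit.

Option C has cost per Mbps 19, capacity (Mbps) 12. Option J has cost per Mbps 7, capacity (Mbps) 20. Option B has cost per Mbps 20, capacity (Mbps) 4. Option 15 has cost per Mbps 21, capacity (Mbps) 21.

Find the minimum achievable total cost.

Use suppliers in increasing cost order.
Option J at 7: take all 20 Mbps ; 26 still needed.
Option C at 19: take all 12 Mbps ; 14 still needed.
Option B at 20: take all 4 Mbps ; 10 still needed.
Option 15 at 21: take 10 of its 21 ; requirement met.
Cost = 20×7 + 12×19 + 4×20 + 10×21 = 658.

658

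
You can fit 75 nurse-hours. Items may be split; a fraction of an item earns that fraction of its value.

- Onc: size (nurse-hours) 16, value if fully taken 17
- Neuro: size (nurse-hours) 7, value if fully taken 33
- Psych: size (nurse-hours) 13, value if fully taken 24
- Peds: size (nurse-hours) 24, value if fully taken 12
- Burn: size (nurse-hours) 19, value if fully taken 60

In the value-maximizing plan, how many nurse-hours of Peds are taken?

Sort by value density: Neuro 33/7≈4.71, Burn 60/19≈3.16, Psych 24/13≈1.85, Onc 17/16≈1.06, Peds 12/24≈0.5.
Neuro: take in full, 7 nurse-hours for value 33 ; 68 left.
Take all of Burn (19 nurse-hours, value 60) ; 49 nurse-hours left.
Take all of Psych (13 nurse-hours, value 24) ; 36 nurse-hours left.
Take all of Onc (16 nurse-hours, value 17) ; 20 nurse-hours left.
20 nurse-hours left: a 20/24 share of Peds gives 12×20/24 = 10.

20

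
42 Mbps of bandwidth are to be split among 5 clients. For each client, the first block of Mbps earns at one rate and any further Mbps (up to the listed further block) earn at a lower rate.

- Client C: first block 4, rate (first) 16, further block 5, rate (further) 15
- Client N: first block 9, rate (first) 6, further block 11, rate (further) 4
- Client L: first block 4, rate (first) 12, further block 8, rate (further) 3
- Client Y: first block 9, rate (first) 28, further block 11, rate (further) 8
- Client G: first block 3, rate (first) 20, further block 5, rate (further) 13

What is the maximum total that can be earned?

658

Order all 10 blocks by rate: Client Y/T1 28 > Client G/T1 20 > Client C/T1 16 > Client C/T2 15 > Client G/T2 13 > Client L/T1 12 > Client Y/T2 8 > Client N/T1 6 > Client N/T2 4 > Client L/T2 3.
Client Y T1 at 28: fill all 9 ; 33 left.
Client G/T1 (20): +3 ; 30 left.
Fill Client C T1 block (4 at 16) ; 26 left.
Client C/T2 (15): +5 ; 21 left.
Client G/T2 (13): +5 ; 16 left.
Client L T1 at 12: fill all 4 ; 12 left.
Client Y T2 at 8: fill all 11 ; 1 left.
Client N T1 at 6: only 1 left, fill 1.
Total = 28×9 + 20×3 + 16×4 + 15×5 + 13×5 + 12×4 + 8×11 + 6×1 = 658.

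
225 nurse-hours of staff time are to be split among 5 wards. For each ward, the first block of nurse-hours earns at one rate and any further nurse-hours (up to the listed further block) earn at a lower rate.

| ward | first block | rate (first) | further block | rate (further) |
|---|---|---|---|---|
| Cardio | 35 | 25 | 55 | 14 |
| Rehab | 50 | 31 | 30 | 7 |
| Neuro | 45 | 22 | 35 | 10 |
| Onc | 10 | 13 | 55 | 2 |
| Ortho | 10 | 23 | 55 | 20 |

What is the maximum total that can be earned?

Treat each block as its own option and order by rate: Rehab/first 31 > Cardio/first 25 > Ortho/first 23 > Neuro/first 22 > Ortho/second 20 > Cardio/second 14 > Onc/first 13 > Neuro/second 10 > Rehab/second 7 > Onc/second 2.
Rehab first at 31: fill all 50 — 175 left.
Fill Cardio first block (35 at 25) — 140 left.
Fill Ortho first block (10 at 23) — 130 left.
Neuro first at 22: fill all 45 — 85 left.
Ortho second at 20: fill all 55 — 30 left.
30 remain; put them into Cardio second at 14.
Total = 31×50 + 25×35 + 23×10 + 22×45 + 20×55 + 14×30 = 5165.

5165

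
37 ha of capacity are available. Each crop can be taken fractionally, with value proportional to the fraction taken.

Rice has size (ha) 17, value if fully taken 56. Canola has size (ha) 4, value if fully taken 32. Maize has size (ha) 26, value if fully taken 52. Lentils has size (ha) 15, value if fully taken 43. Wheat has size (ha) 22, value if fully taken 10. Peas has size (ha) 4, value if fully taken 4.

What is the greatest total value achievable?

133

Best value per unit of size first: Canola 32/4≈8, Rice 56/17≈3.29, Lentils 43/15≈2.87, Maize 52/26≈2, Peas 4/4≈1, Wheat 10/22≈0.455.
Take all of Canola (4 ha, value 32) → 33 ha left.
All 17 ha of Rice fit (value 56) → 16 remain.
Take all of Lentils (15 ha, value 43) → 1 ha left.
1 ha left: a 1/26 share of Maize gives 52×1/26 = 2.
Total value = 133.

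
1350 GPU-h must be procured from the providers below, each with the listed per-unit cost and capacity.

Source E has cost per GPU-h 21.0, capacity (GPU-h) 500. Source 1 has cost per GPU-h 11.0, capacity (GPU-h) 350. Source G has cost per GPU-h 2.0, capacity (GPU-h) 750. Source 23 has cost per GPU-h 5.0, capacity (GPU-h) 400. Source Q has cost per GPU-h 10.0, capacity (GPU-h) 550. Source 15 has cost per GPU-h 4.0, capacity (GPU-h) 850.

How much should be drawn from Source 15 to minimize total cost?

Cheapest first:
Source G at 2.0: take all 750 GPU-h — 600 still needed.
Take 600 from Source 15 at 4.0 to finish.
Source 23, Source Q, Source 1, Source E: unused.

600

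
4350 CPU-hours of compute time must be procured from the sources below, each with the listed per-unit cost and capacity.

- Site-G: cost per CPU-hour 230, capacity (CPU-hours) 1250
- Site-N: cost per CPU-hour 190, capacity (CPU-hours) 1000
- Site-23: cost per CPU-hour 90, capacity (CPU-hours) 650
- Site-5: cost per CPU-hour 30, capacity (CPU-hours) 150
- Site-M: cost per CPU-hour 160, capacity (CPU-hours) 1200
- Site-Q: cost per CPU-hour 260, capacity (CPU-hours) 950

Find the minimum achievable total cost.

758500

Use sources in increasing cost order.
Site-5 at 30: take all 150 CPU-hours — 4200 still needed.
Site-23 (90): use full 650 — 3550 CPU-hours to go.
Site-M (160): use full 1200 — 2350 CPU-hours to go.
Site-N (190): use full 1000 — 1350 CPU-hours to go.
Site-G at 230: take all 1250 CPU-hours — 100 still needed.
Site-Q at 260: take 100 of its 950 — requirement met.
Cost = 150×30 + 650×90 + 1200×160 + 1000×190 + 1250×230 + 100×260 = 758500.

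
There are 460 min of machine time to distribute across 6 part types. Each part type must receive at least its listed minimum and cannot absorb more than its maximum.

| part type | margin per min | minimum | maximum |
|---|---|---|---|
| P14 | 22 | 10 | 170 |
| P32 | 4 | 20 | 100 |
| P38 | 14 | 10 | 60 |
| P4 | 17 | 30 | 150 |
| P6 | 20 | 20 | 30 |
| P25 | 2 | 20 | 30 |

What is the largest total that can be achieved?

7890

Meeting every minimum uses 10+20+10+30+20+20 = 110 min, leaving 350.
Rank by margin per min: P14 22 > P6 20 > P4 17 > P38 14 > P32 4 > P25 2.
Give P14 160 more to hit its cap of 170 → 190 left.
Give P6 10 more to hit its cap of 30 → 180 left.
P4: +120 to 150 (cap) → 60 left.
P38 takes 50 more to reach its cap of 60 → 10 left.
P32: +10 (room for 80) → 30. Pool exhausted.
Total = 22×170 + 4×30 + 14×60 + 17×150 + 20×30 + 2×20 = 7890.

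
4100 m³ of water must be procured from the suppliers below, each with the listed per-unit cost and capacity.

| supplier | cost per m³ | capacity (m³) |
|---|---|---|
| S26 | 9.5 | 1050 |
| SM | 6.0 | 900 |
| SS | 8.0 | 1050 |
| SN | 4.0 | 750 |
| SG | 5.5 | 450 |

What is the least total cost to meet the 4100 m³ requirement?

28300

Fill from the cheapest supplier first.
Take 750 from SN at 4.0 — need 3350 more.
SG at 5.5: take all 450 m³ — 2900 still needed.
Take 900 from SM at 6.0 — need 2000 more.
SS (8.0): use full 1050 — 950 m³ to go.
S26 (9.5): take the remaining 950 — done.
Cost = 750×4.0 + 450×5.5 + 900×6.0 + 1050×8.0 + 950×9.5 = 28300.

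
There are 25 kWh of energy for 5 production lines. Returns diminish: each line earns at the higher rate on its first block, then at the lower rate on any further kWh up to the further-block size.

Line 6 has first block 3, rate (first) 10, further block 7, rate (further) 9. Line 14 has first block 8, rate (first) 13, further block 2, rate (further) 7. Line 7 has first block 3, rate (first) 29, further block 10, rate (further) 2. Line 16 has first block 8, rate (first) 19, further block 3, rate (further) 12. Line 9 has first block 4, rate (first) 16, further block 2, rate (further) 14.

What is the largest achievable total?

Order all 10 blocks by rate: Line 7/tier1 29 > Line 16/tier1 19 > Line 9/tier1 16 > Line 9/tier2 14 > Line 14/tier1 13 > Line 16/tier2 12 > Line 6/tier1 10 > Line 6/tier2 9 > Line 14/tier2 7 > Line 7/tier2 2.
Line 7 tier1 at 29: fill all 3 ; 22 left.
Line 16 tier1 at 19: fill all 8 ; 14 left.
Line 9/tier1 (16): +4 ; 10 left.
Line 9/tier2 (14): +2 ; 8 left.
Line 14/tier1 (13): +8 ; 0 left.
Total = 29×3 + 19×8 + 16×4 + 14×2 + 13×8 = 435.

435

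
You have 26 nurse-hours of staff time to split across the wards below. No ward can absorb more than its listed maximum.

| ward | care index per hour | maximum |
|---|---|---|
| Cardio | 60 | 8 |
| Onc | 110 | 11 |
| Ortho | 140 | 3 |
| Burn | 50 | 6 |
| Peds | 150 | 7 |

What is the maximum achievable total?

Rank by care index per hour: Peds 150 > Ortho 140 > Onc 110 > Cardio 60 > Burn 50.
Give Peds 7 to hit its cap of 7 → 19 left.
Ortho: +3 to 3 (cap) → 16 left.
Onc: +11 to 11 (cap) → 5 left.
Cardio has room for 8 but only 5 remain, so it gets 5.
Total = 60×5 + 110×11 + 140×3 + 150×7 = 2980.

2980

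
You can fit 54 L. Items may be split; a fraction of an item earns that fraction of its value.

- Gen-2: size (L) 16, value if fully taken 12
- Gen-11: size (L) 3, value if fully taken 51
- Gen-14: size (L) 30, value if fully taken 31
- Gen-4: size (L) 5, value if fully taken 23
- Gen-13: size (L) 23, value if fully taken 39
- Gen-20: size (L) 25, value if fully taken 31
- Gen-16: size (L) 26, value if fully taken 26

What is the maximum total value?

Best value per unit of size first: Gen-11 51/3≈17, Gen-4 23/5≈4.6, Gen-13 39/23≈1.7, Gen-20 31/25≈1.24, Gen-14 31/30≈1.03, Gen-16 26/26≈1, Gen-2 12/16≈0.75.
Gen-11: take in full, 3 L for value 51 → 51 left.
All 5 L of Gen-4 fit (value 23) → 46 remain.
Gen-13: take in full, 23 L for value 39 → 23 left.
23 L left: a 23/25 share of Gen-20 gives 31×23/25 = 28.52.
Total value = 141.52.

141.52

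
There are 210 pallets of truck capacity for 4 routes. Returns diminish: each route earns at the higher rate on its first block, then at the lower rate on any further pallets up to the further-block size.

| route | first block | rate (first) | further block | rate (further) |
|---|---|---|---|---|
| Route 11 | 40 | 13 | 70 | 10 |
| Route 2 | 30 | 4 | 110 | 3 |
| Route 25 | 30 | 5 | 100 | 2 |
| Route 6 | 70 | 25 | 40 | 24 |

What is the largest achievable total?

Order all 8 blocks by rate: Route 6/T1 25 > Route 6/T2 24 > Route 11/T1 13 > Route 11/T2 10 > Route 25/T1 5 > Route 2/T1 4 > Route 2/T2 3 > Route 25/T2 2.
Route 6 T1 at 25: fill all 70 ; 140 left.
Fill Route 6 T2 block (40 at 24) ; 100 left.
Fill Route 11 T1 block (40 at 13) ; 60 left.
Route 11/T2: +60 of 70 at 10; pool empty.
Total = 25×70 + 24×40 + 13×40 + 10×60 = 3830.

3830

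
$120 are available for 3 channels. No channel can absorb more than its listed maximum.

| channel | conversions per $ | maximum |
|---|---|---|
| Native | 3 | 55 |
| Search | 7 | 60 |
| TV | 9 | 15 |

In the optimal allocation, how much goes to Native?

Order the channels by conversions per $: TV 9 > Search 7 > Native 3.
TV: +15 to 15 (cap) → 105 left.
Give Search 60 to hit its cap of 60 → 45 left.
Native has room for 55 but only 45 remain, so it gets 45.

45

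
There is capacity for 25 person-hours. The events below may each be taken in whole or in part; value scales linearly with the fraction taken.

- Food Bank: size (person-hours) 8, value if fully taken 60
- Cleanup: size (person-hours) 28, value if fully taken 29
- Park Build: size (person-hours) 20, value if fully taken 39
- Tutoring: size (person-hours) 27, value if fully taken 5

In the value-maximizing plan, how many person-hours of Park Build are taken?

17

Rank by value-to-size ratio: Food Bank 60/8≈7.5, Park Build 39/20≈1.95, Cleanup 29/28≈1.04, Tutoring 5/27≈0.185.
All 8 person-hours of Food Bank fit (value 60) ; 17 remain.
Only 17 person-hours remain; take 17/20 of Park Build for value 39×17/20 = 33.15.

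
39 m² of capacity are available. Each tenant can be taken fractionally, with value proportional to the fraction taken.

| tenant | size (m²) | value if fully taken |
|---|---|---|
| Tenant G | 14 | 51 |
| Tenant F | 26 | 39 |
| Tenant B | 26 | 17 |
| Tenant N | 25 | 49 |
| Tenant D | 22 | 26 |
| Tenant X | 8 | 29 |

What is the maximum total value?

113.32

Best value per unit of size first: Tenant G 51/14≈3.64, Tenant X 29/8≈3.62, Tenant N 49/25≈1.96, Tenant F 39/26≈1.5, Tenant D 26/22≈1.18, Tenant B 17/26≈0.654.
All 14 m² of Tenant G fit (value 51) ; 25 remain.
All 8 m² of Tenant X fit (value 29) ; 17 remain.
Fill the last 17 m² with part of Tenant N: 17/25 of it earns 33.32.
Total value = 113.32.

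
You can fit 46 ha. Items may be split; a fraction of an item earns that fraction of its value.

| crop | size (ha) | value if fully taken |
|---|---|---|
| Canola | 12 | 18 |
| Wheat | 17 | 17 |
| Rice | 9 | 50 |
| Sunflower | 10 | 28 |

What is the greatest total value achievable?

Rank by value-to-size ratio: Rice 50/9≈5.56, Sunflower 28/10≈2.8, Canola 18/12≈1.5, Wheat 17/17≈1.
All 9 ha of Rice fit (value 50) ; 37 remain.
All 10 ha of Sunflower fit (value 28) ; 27 remain.
Canola: take in full, 12 ha for value 18 ; 15 left.
15 ha left: a 15/17 share of Wheat gives 17×15/17 = 15.
Total value = 111.

111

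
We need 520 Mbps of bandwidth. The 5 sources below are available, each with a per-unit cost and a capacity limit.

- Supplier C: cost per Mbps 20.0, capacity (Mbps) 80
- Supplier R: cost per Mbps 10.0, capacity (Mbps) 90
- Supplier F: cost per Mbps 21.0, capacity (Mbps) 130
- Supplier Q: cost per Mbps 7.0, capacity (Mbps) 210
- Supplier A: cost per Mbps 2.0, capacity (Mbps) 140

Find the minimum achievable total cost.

4250

Cheapest first:
Supplier A at 2.0: take all 140 Mbps ; 380 still needed.
Take 210 from Supplier Q at 7.0 ; need 170 more.
Supplier R (10.0): use full 90 ; 80 Mbps to go.
Supplier C (20.0): use full 80 ; 0 Mbps to go.
Supplier F: unused.
Cost = 140×2.0 + 210×7.0 + 90×10.0 + 80×20.0 = 4250.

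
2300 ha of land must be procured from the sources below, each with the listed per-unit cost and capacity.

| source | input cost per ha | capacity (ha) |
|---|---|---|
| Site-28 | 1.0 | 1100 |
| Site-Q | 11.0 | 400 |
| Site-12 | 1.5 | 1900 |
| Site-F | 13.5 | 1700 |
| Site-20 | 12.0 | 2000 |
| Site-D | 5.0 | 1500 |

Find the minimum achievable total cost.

Fill from the cheapest source first.
Site-28 at 1.0: take all 1100 ha → 1200 still needed.
Take 1200 from Site-12 at 1.5 to finish.
Site-D, Site-Q, Site-20, Site-F: unused.
Cost = 1100×1.0 + 1200×1.5 = 2900.

2900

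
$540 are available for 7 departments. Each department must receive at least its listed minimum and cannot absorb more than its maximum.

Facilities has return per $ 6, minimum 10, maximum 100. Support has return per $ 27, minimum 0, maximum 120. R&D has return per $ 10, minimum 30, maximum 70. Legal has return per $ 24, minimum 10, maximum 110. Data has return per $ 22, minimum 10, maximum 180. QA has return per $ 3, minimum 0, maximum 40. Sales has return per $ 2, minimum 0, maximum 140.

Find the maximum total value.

10900

Meeting every minimum uses 10+0+30+10+10+0+0 = 60 $, leaving 480.
Order the departments by return per $: Support 27 > Legal 24 > Data 22 > R&D 10 > Facilities 6 > QA 3 > Sales 2.
Give Support 120 more to hit its cap of 120 ; 360 left.
Legal: +100 to 110 (cap) ; 260 left.
Data takes 170 more to reach its cap of 180 ; 90 left.
R&D: +40 to 70 (cap) ; 50 left.
Only 50 left; Facilities takes them to reach 60.
Total = 6×60 + 27×120 + 10×70 + 24×110 + 22×180 = 10900.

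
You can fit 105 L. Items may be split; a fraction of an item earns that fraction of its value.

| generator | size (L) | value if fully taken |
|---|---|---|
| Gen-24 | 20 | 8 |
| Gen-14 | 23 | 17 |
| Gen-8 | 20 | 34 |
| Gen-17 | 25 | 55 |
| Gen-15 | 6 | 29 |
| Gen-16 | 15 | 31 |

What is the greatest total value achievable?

Sort by value density: Gen-15 29/6≈4.83, Gen-17 55/25≈2.2, Gen-16 31/15≈2.07, Gen-8 34/20≈1.7, Gen-14 17/23≈0.739, Gen-24 8/20≈0.4.
All 6 L of Gen-15 fit (value 29) ; 99 remain.
Take all of Gen-17 (25 L, value 55) ; 74 L left.
Gen-16: take in full, 15 L for value 31 ; 59 left.
Take all of Gen-8 (20 L, value 34) ; 39 L left.
All 23 L of Gen-14 fit (value 17) ; 16 remain.
16 L left: a 16/20 share of Gen-24 gives 8×16/20 = 6.4.
Total value = 172.4.

172.4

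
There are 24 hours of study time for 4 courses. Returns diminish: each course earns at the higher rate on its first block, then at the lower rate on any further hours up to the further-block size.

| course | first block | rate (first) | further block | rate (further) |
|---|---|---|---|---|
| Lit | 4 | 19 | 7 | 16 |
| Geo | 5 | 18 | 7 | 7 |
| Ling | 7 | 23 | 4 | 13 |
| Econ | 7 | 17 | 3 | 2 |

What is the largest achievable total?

462

Order all 8 blocks by rate: Ling/T1 23 > Lit/T1 19 > Geo/T1 18 > Econ/T1 17 > Lit/T2 16 > Ling/T2 13 > Geo/T2 7 > Econ/T2 2.
Fill Ling T1 block (7 at 23) → 17 left.
Lit T1 at 19: fill all 4 → 13 left.
Geo T1 at 18: fill all 5 → 8 left.
Econ T1 at 17: fill all 7 → 1 left.
Lit T2 at 16: only 1 left, fill 1.
Total = 23×7 + 19×4 + 18×5 + 17×7 + 16×1 = 462.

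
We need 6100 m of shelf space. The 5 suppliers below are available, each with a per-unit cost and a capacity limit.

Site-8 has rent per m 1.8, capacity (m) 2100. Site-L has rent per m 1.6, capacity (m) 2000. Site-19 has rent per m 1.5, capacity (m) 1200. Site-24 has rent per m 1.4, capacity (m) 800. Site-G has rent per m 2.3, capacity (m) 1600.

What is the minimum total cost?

9900

Use suppliers in increasing cost order.
Site-24 at 1.4: take all 800 m ; 5300 still needed.
Site-19 at 1.5: take all 1200 m ; 4100 still needed.
Site-L at 1.6: take all 2000 m ; 2100 still needed.
Site-8 (1.8): use full 2100 ; 0 m to go.
Site-G: unused.
Cost = 800×1.4 + 1200×1.5 + 2000×1.6 + 2100×1.8 = 9900.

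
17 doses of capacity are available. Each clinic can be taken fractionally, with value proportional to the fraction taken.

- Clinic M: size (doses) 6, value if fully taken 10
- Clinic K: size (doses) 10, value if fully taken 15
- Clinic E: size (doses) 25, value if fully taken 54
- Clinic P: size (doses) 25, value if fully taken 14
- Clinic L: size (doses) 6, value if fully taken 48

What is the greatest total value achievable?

Best value per unit of size first: Clinic L 48/6≈8, Clinic E 54/25≈2.16, Clinic M 10/6≈1.67, Clinic K 15/10≈1.5, Clinic P 14/25≈0.56.
Clinic L: take in full, 6 doses for value 48 ; 11 left.
Fill the last 11 doses with part of Clinic E: 11/25 of it earns 23.76.
Total value = 71.76.

71.76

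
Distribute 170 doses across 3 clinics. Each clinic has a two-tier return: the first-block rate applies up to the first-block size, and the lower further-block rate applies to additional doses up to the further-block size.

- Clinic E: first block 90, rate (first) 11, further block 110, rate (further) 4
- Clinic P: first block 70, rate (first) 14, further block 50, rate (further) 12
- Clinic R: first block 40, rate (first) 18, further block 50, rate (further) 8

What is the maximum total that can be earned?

Rank every tier by rate: Clinic R/first 18 > Clinic P/first 14 > Clinic P/second 12 > Clinic E/first 11 > Clinic R/second 8 > Clinic E/second 4.
Clinic R/first (18): +40 — 130 left.
Clinic P first at 14: fill all 70 — 60 left.
Fill Clinic P second block (50 at 12) — 10 left.
Clinic E first at 11: only 10 left, fill 10.
Total = 18×40 + 14×70 + 12×50 + 11×10 = 2410.

2410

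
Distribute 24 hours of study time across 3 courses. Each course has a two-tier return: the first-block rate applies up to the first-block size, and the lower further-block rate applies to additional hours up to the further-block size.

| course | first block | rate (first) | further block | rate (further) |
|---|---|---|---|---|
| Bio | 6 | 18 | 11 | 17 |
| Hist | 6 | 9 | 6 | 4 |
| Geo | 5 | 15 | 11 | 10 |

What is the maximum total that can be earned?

390

Rank every tier by rate: Bio/T1 18 > Bio/T2 17 > Geo/T1 15 > Geo/T2 10 > Hist/T1 9 > Hist/T2 4.
Bio/T1 (18): +6 — 18 left.
Bio/T2 (17): +11 — 7 left.
Fill Geo T1 block (5 at 15) — 2 left.
Geo T2 at 10: only 2 left, fill 2.
Total = 18×6 + 17×11 + 15×5 + 10×2 = 390.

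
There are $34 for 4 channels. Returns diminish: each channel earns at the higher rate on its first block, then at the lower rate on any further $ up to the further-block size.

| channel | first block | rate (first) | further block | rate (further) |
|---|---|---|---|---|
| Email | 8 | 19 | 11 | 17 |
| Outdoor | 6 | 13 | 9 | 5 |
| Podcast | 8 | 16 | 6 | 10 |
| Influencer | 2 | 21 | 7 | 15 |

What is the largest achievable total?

584

Rank every tier by rate: Influencer/T1 21 > Email/T1 19 > Email/T2 17 > Podcast/T1 16 > Influencer/T2 15 > Outdoor/T1 13 > Podcast/T2 10 > Outdoor/T2 5.
Influencer T1 at 21: fill all 2 → 32 left.
Fill Email T1 block (8 at 19) → 24 left.
Email T2 at 17: fill all 11 → 13 left.
Podcast T1 at 16: fill all 8 → 5 left.
Influencer T2 at 15: only 5 left, fill 5.
Total = 21×2 + 19×8 + 17×11 + 16×8 + 15×5 = 584.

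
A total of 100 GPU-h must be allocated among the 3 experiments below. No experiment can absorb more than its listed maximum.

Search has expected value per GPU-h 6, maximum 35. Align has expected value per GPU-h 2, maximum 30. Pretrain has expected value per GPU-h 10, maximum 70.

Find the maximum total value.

Rank by expected value per GPU-h: Pretrain 10 > Search 6 > Align 2.
Pretrain: +70 to 70 (cap) — 30 left.
Search: +30 (room for 35) → 30. Pool exhausted.
Total = 6×30 + 10×70 = 880.

880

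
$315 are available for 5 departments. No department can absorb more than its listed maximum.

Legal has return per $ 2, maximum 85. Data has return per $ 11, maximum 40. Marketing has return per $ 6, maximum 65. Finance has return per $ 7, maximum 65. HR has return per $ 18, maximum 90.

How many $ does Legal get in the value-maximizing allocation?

Highest return per $ first: HR 18 > Data 11 > Finance 7 > Marketing 6 > Legal 2.
Give HR 90 to hit its cap of 90 — 225 left.
Data: +40 to 40 (cap) — 185 left.
Finance: +65 to 65 (cap) — 120 left.
Give Marketing 65 to hit its cap of 65 — 55 left.
Legal has room for 85 but only 55 remain, so it gets 55.

55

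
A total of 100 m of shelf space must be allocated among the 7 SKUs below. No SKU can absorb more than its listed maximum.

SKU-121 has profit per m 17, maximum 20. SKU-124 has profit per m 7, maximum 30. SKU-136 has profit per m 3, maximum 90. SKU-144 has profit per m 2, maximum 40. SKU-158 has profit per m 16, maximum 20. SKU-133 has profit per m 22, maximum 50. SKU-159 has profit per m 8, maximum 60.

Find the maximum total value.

Rank by profit per m: SKU-133 22 > SKU-121 17 > SKU-158 16 > SKU-159 8 > SKU-124 7 > SKU-136 3 > SKU-144 2.
SKU-133: +50 to 50 (cap) ; 50 left.
SKU-121 takes 20 to reach its cap of 20 ; 30 left.
Give SKU-158 20 to hit its cap of 20 ; 10 left.
Only 10 left; SKU-159 takes them to reach 10.
Total = 17×20 + 16×20 + 22×50 + 8×10 = 1840.

1840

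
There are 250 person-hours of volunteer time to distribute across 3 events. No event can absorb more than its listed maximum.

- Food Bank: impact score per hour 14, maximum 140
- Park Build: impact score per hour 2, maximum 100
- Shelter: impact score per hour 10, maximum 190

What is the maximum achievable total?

3060

Rank by impact score per hour: Food Bank 14 > Shelter 10 > Park Build 2.
Food Bank: +140 to 140 (cap) ; 110 left.
Only 110 left; Shelter takes them to reach 110.
Total = 14×140 + 10×110 = 3060.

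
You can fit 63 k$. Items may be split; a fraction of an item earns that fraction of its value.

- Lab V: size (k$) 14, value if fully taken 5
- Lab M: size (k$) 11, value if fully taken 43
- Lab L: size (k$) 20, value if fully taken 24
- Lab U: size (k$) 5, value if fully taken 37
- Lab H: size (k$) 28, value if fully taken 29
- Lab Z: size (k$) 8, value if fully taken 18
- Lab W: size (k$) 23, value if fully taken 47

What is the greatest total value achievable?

164.2

Sort by value density: Lab U 37/5≈7.4, Lab M 43/11≈3.91, Lab Z 18/8≈2.25, Lab W 47/23≈2.04, Lab L 24/20≈1.2, Lab H 29/28≈1.04, Lab V 5/14≈0.357.
Take all of Lab U (5 k$, value 37) ; 58 k$ left.
All 11 k$ of Lab M fit (value 43) ; 47 remain.
Take all of Lab Z (8 k$, value 18) ; 39 k$ left.
Lab W: take in full, 23 k$ for value 47 ; 16 left.
Fill the last 16 k$ with part of Lab L: 16/20 of it earns 19.2.
Total value = 164.2.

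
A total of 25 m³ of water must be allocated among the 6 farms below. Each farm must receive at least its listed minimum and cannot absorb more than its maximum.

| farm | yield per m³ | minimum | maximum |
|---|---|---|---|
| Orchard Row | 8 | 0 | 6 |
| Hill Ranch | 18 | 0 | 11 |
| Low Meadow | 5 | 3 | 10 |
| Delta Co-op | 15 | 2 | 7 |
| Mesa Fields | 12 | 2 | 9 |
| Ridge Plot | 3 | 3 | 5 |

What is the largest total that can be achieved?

Meeting every minimum uses 0+0+3+2+2+3 = 10 m³, leaving 15.
Rank by yield per m³: Hill Ranch 18 > Delta Co-op 15 > Mesa Fields 12 > Orchard Row 8 > Low Meadow 5 > Ridge Plot 3.
Give Hill Ranch 11 more to hit its cap of 11 — 4 left.
Delta Co-op has room for 5 more but only 4 remain, so it gets 6.
Total = 18×11 + 5×3 + 15×6 + 12×2 + 3×3 = 336.

336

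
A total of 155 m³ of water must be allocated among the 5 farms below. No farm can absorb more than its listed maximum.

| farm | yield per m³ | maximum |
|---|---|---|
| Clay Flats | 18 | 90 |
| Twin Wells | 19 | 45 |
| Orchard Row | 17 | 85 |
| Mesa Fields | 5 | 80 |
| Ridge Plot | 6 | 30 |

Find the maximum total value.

2815

Order the farms by yield per m³: Twin Wells 19 > Clay Flats 18 > Orchard Row 17 > Ridge Plot 6 > Mesa Fields 5.
Give Twin Wells 45 to hit its cap of 45 ; 110 left.
Clay Flats: +90 to 90 (cap) ; 20 left.
Only 20 left; Orchard Row takes them to reach 20.
Total = 18×90 + 19×45 + 17×20 = 2815.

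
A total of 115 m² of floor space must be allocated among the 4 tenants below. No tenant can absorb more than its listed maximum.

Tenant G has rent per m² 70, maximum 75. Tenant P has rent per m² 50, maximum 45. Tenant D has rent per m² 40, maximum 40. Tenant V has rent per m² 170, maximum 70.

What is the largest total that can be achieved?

15050

Highest rent per m² first: Tenant V 170 > Tenant G 70 > Tenant P 50 > Tenant D 40.
Give Tenant V 70 to hit its cap of 70 — 45 left.
Tenant G has room for 75 but only 45 remain, so it gets 45.
Total = 70×45 + 170×70 = 15050.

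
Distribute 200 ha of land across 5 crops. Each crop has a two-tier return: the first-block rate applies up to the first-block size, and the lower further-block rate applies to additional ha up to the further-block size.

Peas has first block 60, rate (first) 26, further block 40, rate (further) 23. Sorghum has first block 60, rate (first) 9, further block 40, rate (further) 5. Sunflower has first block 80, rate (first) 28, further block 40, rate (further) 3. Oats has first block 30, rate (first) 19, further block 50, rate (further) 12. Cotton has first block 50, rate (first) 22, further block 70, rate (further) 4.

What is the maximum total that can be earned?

5160

Treat each block as its own option and order by rate: Sunflower/T1 28 > Peas/T1 26 > Peas/T2 23 > Cotton/T1 22 > Oats/T1 19 > Oats/T2 12 > Sorghum/T1 9 > Sorghum/T2 5 > Cotton/T2 4 > Sunflower/T2 3.
Fill Sunflower T1 block (80 at 28) → 120 left.
Fill Peas T1 block (60 at 26) → 60 left.
Peas/T2 (23): +40 → 20 left.
Cotton/T1: +20 of 50 at 22; pool empty.
Total = 28×80 + 26×60 + 23×40 + 22×20 = 5160.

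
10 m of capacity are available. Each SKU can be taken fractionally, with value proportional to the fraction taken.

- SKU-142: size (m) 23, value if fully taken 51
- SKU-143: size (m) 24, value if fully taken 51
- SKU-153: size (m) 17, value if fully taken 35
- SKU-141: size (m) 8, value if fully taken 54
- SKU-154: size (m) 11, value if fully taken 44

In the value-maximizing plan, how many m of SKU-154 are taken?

Best value per unit of size first: SKU-141 54/8≈6.75, SKU-154 44/11≈4, SKU-142 51/23≈2.22, SKU-143 51/24≈2.12, SKU-153 35/17≈2.06.
SKU-141: take in full, 8 m for value 54 — 2 left.
Fill the last 2 m with part of SKU-154: 2/11 of it earns 8.

2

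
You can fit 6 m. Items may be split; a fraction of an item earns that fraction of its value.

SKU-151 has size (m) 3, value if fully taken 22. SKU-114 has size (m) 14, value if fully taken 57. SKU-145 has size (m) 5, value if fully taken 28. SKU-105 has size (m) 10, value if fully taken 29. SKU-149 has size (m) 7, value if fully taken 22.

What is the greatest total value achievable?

38.8

Sort by value density: SKU-151 22/3≈7.33, SKU-145 28/5≈5.6, SKU-114 57/14≈4.07, SKU-149 22/7≈3.14, SKU-105 29/10≈2.9.
All 3 m of SKU-151 fit (value 22) → 3 remain.
Only 3 m remain; take 3/5 of SKU-145 for value 28×3/5 = 16.8.
Total value = 38.8.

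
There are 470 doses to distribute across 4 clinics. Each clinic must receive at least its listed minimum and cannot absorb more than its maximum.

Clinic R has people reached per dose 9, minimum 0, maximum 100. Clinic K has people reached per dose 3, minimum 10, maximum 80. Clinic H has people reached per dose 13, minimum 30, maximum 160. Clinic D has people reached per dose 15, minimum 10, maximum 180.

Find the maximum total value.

5770

Meeting every minimum uses 0+10+30+10 = 50 doses, leaving 420.
Order the clinics by people reached per dose: Clinic D 15 > Clinic H 13 > Clinic R 9 > Clinic K 3.
Clinic D takes 170 more to reach its cap of 180 — 250 left.
Clinic H takes 130 more to reach its cap of 160 — 120 left.
Clinic R takes 100 more to reach its cap of 100 — 20 left.
Clinic K has room for 70 more but only 20 remain, so it gets 30.
Total = 9×100 + 3×30 + 13×160 + 15×180 = 5770.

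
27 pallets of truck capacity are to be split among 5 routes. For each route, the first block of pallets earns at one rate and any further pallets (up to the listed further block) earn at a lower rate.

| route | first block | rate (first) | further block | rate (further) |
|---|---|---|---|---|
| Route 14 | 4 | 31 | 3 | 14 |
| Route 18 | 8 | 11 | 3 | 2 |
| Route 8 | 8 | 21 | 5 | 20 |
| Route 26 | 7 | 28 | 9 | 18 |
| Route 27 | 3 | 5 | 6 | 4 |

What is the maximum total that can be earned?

Rank every tier by rate: Route 14/T1 31 > Route 26/T1 28 > Route 8/T1 21 > Route 8/T2 20 > Route 26/T2 18 > Route 14/T2 14 > Route 18/T1 11 > Route 27/T1 5 > Route 27/T2 4 > Route 18/T2 2.
Route 14 T1 at 31: fill all 4 ; 23 left.
Route 26/T1 (28): +7 ; 16 left.
Route 8/T1 (21): +8 ; 8 left.
Route 8 T2 at 20: fill all 5 ; 3 left.
Route 26 T2 at 18: only 3 left, fill 3.
Total = 31×4 + 28×7 + 21×8 + 20×5 + 18×3 = 642.

642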